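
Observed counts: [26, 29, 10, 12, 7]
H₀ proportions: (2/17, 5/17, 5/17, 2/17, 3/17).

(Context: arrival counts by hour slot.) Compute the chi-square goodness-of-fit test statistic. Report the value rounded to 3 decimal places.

test statistic = 40.370

n = 84; E_i = n·p_i = [9.88, 24.71, 24.71, 9.88, 14.82]
χ² = (26−9.88)²/9.88 + (29−24.71)²/24.71 + (10−24.71)²/24.71 + (12−9.88)²/9.88 + (7−14.82)²/14.82 = 40.3698
df = 4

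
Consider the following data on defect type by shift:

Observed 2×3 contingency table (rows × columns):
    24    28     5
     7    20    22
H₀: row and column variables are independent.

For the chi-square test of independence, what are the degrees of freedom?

degrees of freedom = 2

df = (r−1)(c−1) = (2−1)·(3−1) = 2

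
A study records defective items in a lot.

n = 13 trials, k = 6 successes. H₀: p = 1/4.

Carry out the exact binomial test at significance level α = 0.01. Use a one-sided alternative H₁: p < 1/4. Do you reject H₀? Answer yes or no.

reject H₀: no

Exact binomial: n=13, k=6, p₀=1/4=0.2500
P(X≤6) from Σ C(n,i)·p₀^i·(1−p₀)^(n−i)
p-value (one-sided, H₁ less) = 0.97571
At α=0.01: p ≥ α → fail to reject H₀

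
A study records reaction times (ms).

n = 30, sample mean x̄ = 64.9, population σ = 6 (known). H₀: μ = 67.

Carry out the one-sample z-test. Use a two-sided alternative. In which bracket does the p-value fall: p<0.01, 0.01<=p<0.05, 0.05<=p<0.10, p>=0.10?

p-value bracket: 0.05<=p<0.10

SE = σ/√n = 6/√30 = 1.0954
z = (x̄−μ₀)/SE = (64.9−67)/1.0954 = -1.9170
p-value (two-sided) = 0.05523
→ bracket: 0.05<=p<0.10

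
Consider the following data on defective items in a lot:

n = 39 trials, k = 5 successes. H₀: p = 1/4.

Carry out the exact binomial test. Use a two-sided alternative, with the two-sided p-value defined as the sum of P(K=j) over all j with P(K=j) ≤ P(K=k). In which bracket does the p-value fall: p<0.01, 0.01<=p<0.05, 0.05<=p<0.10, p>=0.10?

p-value bracket: 0.05<=p<0.10

Exact binomial: n=39, k=5, p₀=1/4=0.2500
P(X=j) = C(n,j)·p₀^j·(1−p₀)^(n−j); p = Σ P(X=j) over j with P(X=j) ≤ P(X=5)
p-value (two-sided) = 0.09508
→ bracket: 0.05<=p<0.10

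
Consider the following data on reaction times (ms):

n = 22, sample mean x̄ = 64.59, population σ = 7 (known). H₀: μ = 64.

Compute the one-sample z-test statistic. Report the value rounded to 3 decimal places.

test statistic = 0.395

SE = σ/√n = 7/√22 = 1.4924
z = (x̄−μ₀)/SE = (64.59−64)/1.4924 = 0.3953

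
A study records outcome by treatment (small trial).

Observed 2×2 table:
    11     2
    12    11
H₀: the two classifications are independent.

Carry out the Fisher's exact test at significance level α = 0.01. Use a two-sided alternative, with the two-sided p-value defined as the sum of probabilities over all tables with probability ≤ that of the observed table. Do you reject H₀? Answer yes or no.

reject H₀: no

Margins: r₁=13, r₂=23, c₁=23, c₂=13, n=36
p_obs = C(13,11)·C(23,12)/C(36,23); sum pmf over tables with pmf ≤ p_obs
p-value (two-sided) = 0.07545
At α=0.01: p ≥ α → fail to reject H₀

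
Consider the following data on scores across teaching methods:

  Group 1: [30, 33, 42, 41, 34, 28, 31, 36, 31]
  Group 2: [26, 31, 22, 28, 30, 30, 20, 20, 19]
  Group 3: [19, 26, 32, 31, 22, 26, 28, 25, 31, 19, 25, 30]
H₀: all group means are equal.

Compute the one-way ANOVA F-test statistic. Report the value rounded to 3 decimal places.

test statistic = 9.851

Group means [34.00, 25.11, 26.17], grand mean 28.200
SSB = Σnᵢ(x̄ᵢ−x̄)² = 438.244; SSW = ΣΣ(x−x̄ᵢ)² = 600.556
MSB = 438.244/2 = 219.1222; MSW = 600.556/27 = 22.2428
F = MSB/MSW = 9.8514
df = (2, 27)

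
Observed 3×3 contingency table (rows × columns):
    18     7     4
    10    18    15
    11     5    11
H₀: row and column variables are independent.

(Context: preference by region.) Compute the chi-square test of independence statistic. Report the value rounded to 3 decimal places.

test statistic = 14.014

Row totals [29, 43, 27], col totals [39, 30, 30], n=99
χ² = (18−11.42)²/11.42 + (7−8.79)²/8.79 + (4−8.79)²/8.79 + (10−16.94)²/16.94 + (18−13.03)²/13.03 + (15−13.03)²/13.03 + (11−10.64)²/10.64 + (5−8.18)²/8.18 + (11−8.18)²/8.18 = 14.0138
df = 4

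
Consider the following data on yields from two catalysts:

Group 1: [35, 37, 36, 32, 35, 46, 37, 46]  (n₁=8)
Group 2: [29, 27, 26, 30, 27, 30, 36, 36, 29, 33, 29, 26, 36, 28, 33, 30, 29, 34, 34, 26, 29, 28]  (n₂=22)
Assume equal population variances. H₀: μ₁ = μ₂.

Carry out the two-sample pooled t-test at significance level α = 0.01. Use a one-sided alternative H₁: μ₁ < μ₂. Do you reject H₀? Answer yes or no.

reject H₀: no

x̄₁=38.000, s₁=5.182, n₁=8
x̄₂=30.227, s₂=3.351, n₂=22
s_p² = [7·5.182² + 21·3.351²]/28 = 15.1380
SE = √(s_p²·(1/8+1/22)) = 1.6063
t = (38.000−30.227)/1.6063 = 4.8388
df = 28
p-value (one-sided, H₁ less) = 0.99998
At α=0.01: p ≥ α → fail to reject H₀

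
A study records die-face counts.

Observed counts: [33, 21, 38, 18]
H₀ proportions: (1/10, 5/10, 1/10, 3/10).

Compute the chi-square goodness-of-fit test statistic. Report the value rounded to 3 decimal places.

n = 110; E_i = n·p_i = [11.00, 55.00, 11.00, 33.00]
χ² = (33−11.00)²/11.00 + (21−55.00)²/55.00 + (38−11.00)²/11.00 + (18−33.00)²/33.00 = 138.1091
df = 3

test statistic = 138.109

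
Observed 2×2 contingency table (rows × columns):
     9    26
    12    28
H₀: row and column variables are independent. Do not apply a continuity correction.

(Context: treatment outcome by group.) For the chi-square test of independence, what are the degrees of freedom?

df = (r−1)(c−1) = (2−1)·(2−1) = 1

degrees of freedom = 1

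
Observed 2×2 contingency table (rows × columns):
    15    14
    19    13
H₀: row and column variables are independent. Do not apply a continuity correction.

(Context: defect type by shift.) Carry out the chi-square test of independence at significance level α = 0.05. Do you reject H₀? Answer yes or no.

reject H₀: no

Row totals [29, 32], col totals [34, 27], n=61
χ² = (15−16.16)²/16.16 + (14−12.84)²/12.84 + (19−17.84)²/17.84 + (13−14.16)²/14.16 = 0.3610
df = 1
p-value (upper-tail) = 0.54798
At α=0.05: p ≥ α → fail to reject H₀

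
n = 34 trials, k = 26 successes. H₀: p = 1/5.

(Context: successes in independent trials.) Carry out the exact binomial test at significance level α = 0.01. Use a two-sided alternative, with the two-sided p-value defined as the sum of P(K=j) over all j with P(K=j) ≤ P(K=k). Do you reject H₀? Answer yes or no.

Exact binomial: n=34, k=26, p₀=1/5=0.2000
P(X=j) = C(n,j)·p₀^j·(1−p₀)^(n−j); p = Σ P(X=j) over j with P(X=j) ≤ P(X=26)
p-value (two-sided) = 0.00000
At α=0.01: p < α → reject H₀

reject H₀: yes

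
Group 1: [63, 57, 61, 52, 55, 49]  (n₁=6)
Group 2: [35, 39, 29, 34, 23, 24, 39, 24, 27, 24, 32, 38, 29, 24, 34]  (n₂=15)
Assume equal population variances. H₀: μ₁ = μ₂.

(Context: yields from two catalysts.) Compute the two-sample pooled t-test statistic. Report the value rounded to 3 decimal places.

test statistic = 9.286

x̄₁=56.167, s₁=5.307, n₁=6
x̄₂=30.333, s₂=5.912, n₂=15
s_p² = [5·5.307² + 14·5.912²]/19 = 33.1667
SE = √(s_p²·(1/6+1/15)) = 2.7819
t = (56.167−30.333)/2.7819 = 9.2863
df = 19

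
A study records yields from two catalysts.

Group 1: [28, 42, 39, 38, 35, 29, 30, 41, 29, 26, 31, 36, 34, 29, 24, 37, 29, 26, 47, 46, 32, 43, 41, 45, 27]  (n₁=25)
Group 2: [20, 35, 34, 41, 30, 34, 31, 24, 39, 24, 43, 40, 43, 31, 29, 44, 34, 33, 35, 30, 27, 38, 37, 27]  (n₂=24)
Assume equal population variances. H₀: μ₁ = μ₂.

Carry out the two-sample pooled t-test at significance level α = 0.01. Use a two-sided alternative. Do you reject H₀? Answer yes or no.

reject H₀: no

x̄₁=34.560, s₁=6.971, n₁=25
x̄₂=33.458, s₂=6.467, n₂=24
s_p² = [24·6.971² + 23·6.467²]/47 = 45.2791
SE = √(s_p²·(1/25+1/24)) = 1.9230
t = (34.560−33.458)/1.9230 = 0.5729
df = 47
p-value (two-sided) = 0.56944
At α=0.01: p ≥ α → fail to reject H₀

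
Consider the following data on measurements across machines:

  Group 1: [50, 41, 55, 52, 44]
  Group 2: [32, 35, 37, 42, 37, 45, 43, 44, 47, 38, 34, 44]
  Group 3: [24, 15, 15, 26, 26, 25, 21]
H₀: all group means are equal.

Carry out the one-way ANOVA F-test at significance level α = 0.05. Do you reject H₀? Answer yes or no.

reject H₀: yes

Group means [48.40, 39.83, 21.71], grand mean 36.333
SSB = Σnᵢ(x̄ᵢ−x̄)² = 2371.038; SSW = ΣΣ(x−x̄ᵢ)² = 542.295
MSB = 2371.038/2 = 1185.5190; MSW = 542.295/21 = 25.8236
F = MSB/MSW = 45.9084
df = (2, 21)
p-value (upper-tail) = 0.00000
At α=0.05: p < α → reject H₀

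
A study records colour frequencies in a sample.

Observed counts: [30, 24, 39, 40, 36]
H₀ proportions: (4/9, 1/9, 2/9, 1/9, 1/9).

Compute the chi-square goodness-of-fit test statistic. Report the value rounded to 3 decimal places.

test statistic = 68.382

n = 169; E_i = n·p_i = [75.11, 18.78, 37.56, 18.78, 18.78]
χ² = (30−75.11)²/75.11 + (24−18.78)²/18.78 + (39−37.56)²/37.56 + (40−18.78)²/18.78 + (36−18.78)²/18.78 = 68.3817
df = 4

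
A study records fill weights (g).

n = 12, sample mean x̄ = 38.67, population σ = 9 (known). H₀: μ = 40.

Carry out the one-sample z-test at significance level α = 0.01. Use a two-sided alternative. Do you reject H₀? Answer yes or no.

SE = σ/√n = 9/√12 = 2.5981
z = (x̄−μ₀)/SE = (38.67−40)/2.5981 = -0.5119
p-value (two-sided) = 0.60871
At α=0.01: p ≥ α → fail to reject H₀

reject H₀: no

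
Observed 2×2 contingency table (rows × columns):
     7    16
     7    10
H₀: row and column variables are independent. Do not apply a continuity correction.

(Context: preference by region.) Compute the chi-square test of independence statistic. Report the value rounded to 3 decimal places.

Row totals [23, 17], col totals [14, 26], n=40
χ² = (7−8.05)²/8.05 + (16−14.95)²/14.95 + (7−5.95)²/5.95 + (10−11.05)²/11.05 = 0.4958
df = 1

test statistic = 0.496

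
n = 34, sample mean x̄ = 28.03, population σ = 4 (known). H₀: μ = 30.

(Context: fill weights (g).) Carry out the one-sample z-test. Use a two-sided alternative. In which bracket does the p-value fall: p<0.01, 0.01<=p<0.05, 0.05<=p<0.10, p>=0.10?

SE = σ/√n = 4/√34 = 0.6860
z = (x̄−μ₀)/SE = (28.03−30)/0.6860 = -2.8717
p-value (two-sided) = 0.00408
→ bracket: p<0.01

p-value bracket: p<0.01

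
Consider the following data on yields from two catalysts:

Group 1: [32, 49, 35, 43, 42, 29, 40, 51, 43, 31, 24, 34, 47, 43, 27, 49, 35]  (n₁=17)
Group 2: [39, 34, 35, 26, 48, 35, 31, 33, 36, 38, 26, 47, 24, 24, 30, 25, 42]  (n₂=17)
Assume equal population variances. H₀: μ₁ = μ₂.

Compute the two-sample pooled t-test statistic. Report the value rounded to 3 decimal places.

test statistic = 1.753

x̄₁=38.471, s₁=8.292, n₁=17
x̄₂=33.706, s₂=7.540, n₂=17
s_p² = [16·8.292² + 16·7.540²]/32 = 62.8051
SE = √(s_p²·(1/17+1/17)) = 2.7182
t = (38.471−33.706)/2.7182 = 1.7529
df = 32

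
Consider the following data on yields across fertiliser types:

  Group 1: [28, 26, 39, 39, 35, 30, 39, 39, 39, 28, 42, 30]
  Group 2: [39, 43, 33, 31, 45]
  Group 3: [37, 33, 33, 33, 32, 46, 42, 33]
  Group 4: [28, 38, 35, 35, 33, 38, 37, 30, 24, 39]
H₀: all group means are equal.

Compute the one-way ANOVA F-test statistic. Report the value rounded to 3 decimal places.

test statistic = 0.908

Group means [34.50, 38.20, 36.12, 33.70], grand mean 35.171
SSB = Σnᵢ(x̄ᵢ−x̄)² = 80.196; SSW = ΣΣ(x−x̄ᵢ)² = 912.775
MSB = 80.196/3 = 26.7321; MSW = 912.775/31 = 29.4444
F = MSB/MSW = 0.9079
df = (3, 31)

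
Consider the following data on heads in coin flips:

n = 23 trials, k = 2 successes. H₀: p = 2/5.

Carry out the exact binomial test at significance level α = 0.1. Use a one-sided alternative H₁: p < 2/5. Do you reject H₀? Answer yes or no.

Exact binomial: n=23, k=2, p₀=2/5=0.4000
P(X≤2) from Σ C(n,i)·p₀^i·(1−p₀)^(n−i)
p-value (one-sided, H₁ less) = 0.00102
At α=0.1: p < α → reject H₀

reject H₀: yes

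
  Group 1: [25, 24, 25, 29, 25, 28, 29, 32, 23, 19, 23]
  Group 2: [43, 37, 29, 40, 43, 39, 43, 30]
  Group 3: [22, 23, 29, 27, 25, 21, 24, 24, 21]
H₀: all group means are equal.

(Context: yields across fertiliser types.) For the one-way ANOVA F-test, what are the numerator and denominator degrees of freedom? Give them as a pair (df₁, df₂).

degrees of freedom = [2, 25]

k = 3 groups, N = 28 total
df = (k−1, N−k) = (3−1, 28−3) = (2, 25)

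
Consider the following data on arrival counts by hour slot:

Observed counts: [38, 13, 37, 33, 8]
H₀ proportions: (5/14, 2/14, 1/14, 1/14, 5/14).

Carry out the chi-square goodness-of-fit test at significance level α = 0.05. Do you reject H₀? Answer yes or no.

n = 129; E_i = n·p_i = [46.07, 18.43, 9.21, 9.21, 46.07]
χ² = (38−46.07)²/46.07 + (13−18.43)²/18.43 + (37−9.21)²/9.21 + (33−9.21)²/9.21 + (8−46.07)²/46.07 = 179.6620
df = 4
p-value (upper-tail) = 0.00000
At α=0.05: p < α → reject H₀

reject H₀: yes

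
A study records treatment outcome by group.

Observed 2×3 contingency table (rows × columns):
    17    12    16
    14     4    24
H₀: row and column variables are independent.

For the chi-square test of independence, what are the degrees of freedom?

df = (r−1)(c−1) = (2−1)·(3−1) = 2

degrees of freedom = 2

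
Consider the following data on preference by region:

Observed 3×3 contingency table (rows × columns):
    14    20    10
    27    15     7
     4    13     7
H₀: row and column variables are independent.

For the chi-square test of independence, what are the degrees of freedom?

degrees of freedom = 4

df = (r−1)(c−1) = (3−1)·(3−1) = 4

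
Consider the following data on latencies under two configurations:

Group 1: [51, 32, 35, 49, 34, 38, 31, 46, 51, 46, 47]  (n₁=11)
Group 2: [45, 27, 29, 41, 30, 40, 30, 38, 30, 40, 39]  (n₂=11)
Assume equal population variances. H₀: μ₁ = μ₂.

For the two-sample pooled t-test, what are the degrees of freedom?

df = n₁ + n₂ − 2 = 11 + 11 − 2 = 20

degrees of freedom = 20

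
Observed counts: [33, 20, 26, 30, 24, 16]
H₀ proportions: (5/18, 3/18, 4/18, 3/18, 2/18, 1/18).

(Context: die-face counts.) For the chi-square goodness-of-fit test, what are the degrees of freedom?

df = k − 1 = 6 − 1 = 5

degrees of freedom = 5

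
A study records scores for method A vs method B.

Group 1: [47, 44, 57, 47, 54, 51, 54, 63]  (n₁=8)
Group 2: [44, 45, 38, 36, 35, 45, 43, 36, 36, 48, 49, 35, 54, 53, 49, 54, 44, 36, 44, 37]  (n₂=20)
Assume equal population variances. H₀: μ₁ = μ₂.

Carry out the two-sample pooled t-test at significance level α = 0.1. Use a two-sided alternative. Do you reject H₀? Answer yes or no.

x̄₁=52.125, s₁=6.198, n₁=8
x̄₂=43.050, s₂=6.629, n₂=20
s_p² = [7·6.198² + 19·6.629²]/26 = 42.4548
SE = √(s_p²·(1/8+1/20)) = 2.7257
t = (52.125−43.050)/2.7257 = 3.3294
df = 26
p-value (two-sided) = 0.00261
At α=0.1: p < α → reject H₀

reject H₀: yes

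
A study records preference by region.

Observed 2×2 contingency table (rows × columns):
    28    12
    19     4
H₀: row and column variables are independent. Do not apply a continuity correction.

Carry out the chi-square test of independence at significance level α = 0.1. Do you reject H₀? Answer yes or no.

reject H₀: no

Row totals [40, 23], col totals [47, 16], n=63
χ² = (28−29.84)²/29.84 + (12−10.16)²/10.16 + (19−17.16)²/17.16 + (4−5.84)²/5.84 = 1.2253
df = 1
p-value (upper-tail) = 0.26832
At α=0.1: p ≥ α → fail to reject H₀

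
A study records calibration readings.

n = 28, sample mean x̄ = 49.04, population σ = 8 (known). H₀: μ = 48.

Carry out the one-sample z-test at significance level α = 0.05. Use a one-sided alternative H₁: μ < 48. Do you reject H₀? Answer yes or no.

reject H₀: no

SE = σ/√n = 8/√28 = 1.5119
z = (x̄−μ₀)/SE = (49.04−48)/1.5119 = 0.6879
p-value (one-sided, H₁ less) = 0.75424
At α=0.05: p ≥ α → fail to reject H₀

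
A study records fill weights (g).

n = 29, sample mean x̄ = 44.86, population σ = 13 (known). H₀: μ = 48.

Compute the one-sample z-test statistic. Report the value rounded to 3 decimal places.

SE = σ/√n = 13/√29 = 2.4140
z = (x̄−μ₀)/SE = (44.86−48)/2.4140 = -1.3007

test statistic = -1.301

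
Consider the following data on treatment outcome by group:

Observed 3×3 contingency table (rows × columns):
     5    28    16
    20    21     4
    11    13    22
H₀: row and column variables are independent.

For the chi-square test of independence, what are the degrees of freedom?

degrees of freedom = 4

df = (r−1)(c−1) = (3−1)·(3−1) = 4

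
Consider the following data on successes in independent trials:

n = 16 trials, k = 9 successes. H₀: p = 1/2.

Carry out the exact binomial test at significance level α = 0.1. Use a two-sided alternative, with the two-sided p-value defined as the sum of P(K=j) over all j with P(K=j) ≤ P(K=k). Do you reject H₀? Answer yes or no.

reject H₀: no

Exact binomial: n=16, k=9, p₀=1/2=0.5000
P(X=j) = C(n,j)·p₀^j·(1−p₀)^(n−j); p = Σ P(X=j) over j with P(X=j) ≤ P(X=9)
p-value (two-sided) = 0.80362
At α=0.1: p ≥ α → fail to reject H₀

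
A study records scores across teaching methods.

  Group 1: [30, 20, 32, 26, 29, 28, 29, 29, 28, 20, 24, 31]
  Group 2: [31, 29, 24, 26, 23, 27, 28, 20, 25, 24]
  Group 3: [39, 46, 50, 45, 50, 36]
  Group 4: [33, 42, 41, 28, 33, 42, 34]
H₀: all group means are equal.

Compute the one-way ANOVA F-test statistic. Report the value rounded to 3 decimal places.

Group means [27.17, 25.70, 44.33, 36.14], grand mean 31.486
SSB = Σnᵢ(x̄ᵢ−x̄)² = 1700.786; SSW = ΣΣ(x−x̄ᵢ)² = 611.957
MSB = 1700.786/3 = 566.9286; MSW = 611.957/31 = 19.7406
F = MSB/MSW = 28.7190
df = (3, 31)

test statistic = 28.719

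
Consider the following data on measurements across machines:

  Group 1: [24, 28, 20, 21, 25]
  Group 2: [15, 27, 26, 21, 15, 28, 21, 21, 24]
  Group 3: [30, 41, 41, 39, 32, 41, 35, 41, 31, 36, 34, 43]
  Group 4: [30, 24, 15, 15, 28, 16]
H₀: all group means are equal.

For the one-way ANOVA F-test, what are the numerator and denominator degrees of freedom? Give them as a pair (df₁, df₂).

degrees of freedom = [3, 28]

k = 4 groups, N = 32 total
df = (k−1, N−k) = (4−1, 32−4) = (3, 28)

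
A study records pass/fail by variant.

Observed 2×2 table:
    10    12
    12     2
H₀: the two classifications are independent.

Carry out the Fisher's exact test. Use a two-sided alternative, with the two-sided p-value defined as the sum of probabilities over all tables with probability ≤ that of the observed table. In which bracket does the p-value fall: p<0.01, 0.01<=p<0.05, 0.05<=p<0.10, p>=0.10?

p-value bracket: 0.01<=p<0.05

Margins: r₁=22, r₂=14, c₁=22, c₂=14, n=36
p_obs = C(22,10)·C(14,12)/C(36,22); sum pmf over tables with pmf ≤ p_obs
p-value (two-sided) = 0.03339
→ bracket: 0.01<=p<0.05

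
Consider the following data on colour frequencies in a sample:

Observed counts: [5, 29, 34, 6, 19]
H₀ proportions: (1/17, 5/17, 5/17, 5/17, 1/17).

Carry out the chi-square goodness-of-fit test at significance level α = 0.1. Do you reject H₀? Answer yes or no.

n = 93; E_i = n·p_i = [5.47, 27.35, 27.35, 27.35, 5.47]
χ² = (5−5.47)²/5.47 + (29−27.35)²/27.35 + (34−27.35)²/27.35 + (6−27.35)²/27.35 + (19−5.47)²/5.47 = 51.8839
df = 4
p-value (upper-tail) = 0.00000
At α=0.1: p < α → reject H₀

reject H₀: yes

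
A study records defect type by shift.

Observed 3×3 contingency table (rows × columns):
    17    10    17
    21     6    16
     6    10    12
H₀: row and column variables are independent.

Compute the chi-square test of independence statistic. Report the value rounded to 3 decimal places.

test statistic = 7.027

Row totals [44, 43, 28], col totals [44, 26, 45], n=115
χ² = (17−16.83)²/16.83 + (10−9.95)²/9.95 + (17−17.22)²/17.22 + (21−16.45)²/16.45 + (6−9.72)²/9.72 + (16−16.83)²/16.83 + (6−10.71)²/10.71 + (10−6.33)²/6.33 + (12−10.96)²/10.96 = 7.0271
df = 4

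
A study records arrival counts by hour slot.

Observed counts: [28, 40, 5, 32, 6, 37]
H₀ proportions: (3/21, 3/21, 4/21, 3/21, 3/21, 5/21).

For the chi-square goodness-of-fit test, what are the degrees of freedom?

degrees of freedom = 5

df = k − 1 = 6 − 1 = 5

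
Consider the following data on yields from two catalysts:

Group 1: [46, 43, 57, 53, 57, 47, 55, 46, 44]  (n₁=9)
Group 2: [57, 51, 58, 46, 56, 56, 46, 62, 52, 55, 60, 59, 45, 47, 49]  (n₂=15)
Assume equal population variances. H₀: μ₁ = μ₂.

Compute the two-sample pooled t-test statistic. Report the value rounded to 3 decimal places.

test statistic = -1.462

x̄₁=49.778, s₁=5.674, n₁=9
x̄₂=53.267, s₂=5.650, n₂=15
s_p² = [8·5.674² + 14·5.650²]/22 = 32.0222
SE = √(s_p²·(1/9+1/15)) = 2.3860
t = (49.778−53.267)/2.3860 = -1.4623
df = 22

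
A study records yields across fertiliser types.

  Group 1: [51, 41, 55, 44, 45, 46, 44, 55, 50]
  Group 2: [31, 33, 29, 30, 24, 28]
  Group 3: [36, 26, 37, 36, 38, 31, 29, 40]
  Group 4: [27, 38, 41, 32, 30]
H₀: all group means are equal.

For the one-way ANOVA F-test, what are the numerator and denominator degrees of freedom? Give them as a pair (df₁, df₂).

degrees of freedom = [3, 24]

k = 4 groups, N = 28 total
df = (k−1, N−k) = (4−1, 28−4) = (3, 24)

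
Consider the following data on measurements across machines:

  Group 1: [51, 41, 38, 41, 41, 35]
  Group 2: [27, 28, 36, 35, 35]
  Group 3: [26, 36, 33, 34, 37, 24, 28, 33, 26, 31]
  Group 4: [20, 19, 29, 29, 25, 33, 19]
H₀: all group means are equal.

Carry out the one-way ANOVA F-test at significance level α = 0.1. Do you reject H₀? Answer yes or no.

Group means [41.17, 32.20, 30.80, 24.86], grand mean 31.786
SSB = Σnᵢ(x̄ᵢ−x̄)² = 874.624; SSW = ΣΣ(x−x̄ᵢ)² = 598.090
MSB = 874.624/3 = 291.5413; MSW = 598.090/24 = 24.9204
F = MSB/MSW = 11.6989
df = (3, 24)
p-value (upper-tail) = 0.00006
At α=0.1: p < α → reject H₀

reject H₀: yes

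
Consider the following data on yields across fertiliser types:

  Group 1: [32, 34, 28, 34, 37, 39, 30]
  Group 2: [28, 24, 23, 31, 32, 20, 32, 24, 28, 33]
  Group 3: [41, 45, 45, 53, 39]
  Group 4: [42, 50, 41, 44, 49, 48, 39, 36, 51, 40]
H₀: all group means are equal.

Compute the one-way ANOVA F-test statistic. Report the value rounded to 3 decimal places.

test statistic = 26.106

Group means [33.43, 27.50, 44.60, 44.00], grand mean 36.625
SSB = Σnᵢ(x̄ᵢ−x̄)² = 1766.086; SSW = ΣΣ(x−x̄ᵢ)² = 631.414
MSB = 1766.086/3 = 588.6952; MSW = 631.414/28 = 22.5505
F = MSB/MSW = 26.1056
df = (3, 28)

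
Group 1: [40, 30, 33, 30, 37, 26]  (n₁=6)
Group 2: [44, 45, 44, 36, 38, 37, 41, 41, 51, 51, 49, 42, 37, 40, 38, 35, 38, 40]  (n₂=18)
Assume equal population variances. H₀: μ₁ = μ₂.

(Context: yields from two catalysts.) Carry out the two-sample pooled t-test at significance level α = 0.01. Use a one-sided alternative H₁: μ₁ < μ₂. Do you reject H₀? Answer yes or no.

x̄₁=32.667, s₁=5.125, n₁=6
x̄₂=41.500, s₂=4.950, n₂=18
s_p² = [5·5.125² + 17·4.950²]/22 = 24.9015
SE = √(s_p²·(1/6+1/18)) = 2.3524
t = (32.667−41.500)/2.3524 = -3.7551
df = 22
p-value (one-sided, H₁ less) = 0.00055
At α=0.01: p < α → reject H₀

reject H₀: yes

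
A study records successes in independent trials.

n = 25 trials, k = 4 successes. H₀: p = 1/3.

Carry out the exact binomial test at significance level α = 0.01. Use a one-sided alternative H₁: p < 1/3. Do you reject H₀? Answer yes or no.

Exact binomial: n=25, k=4, p₀=1/3=0.3333
P(X≤4) from Σ C(n,i)·p₀^i·(1−p₀)^(n−i)
p-value (one-sided, H₁ less) = 0.04620
At α=0.01: p ≥ α → fail to reject H₀

reject H₀: no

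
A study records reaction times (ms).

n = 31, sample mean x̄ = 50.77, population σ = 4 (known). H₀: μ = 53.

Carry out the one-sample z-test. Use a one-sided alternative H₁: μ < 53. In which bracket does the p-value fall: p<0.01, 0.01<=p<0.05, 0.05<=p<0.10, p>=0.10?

SE = σ/√n = 4/√31 = 0.7184
z = (x̄−μ₀)/SE = (50.77−53)/0.7184 = -3.1040
p-value (one-sided, H₁ less) = 0.00095
→ bracket: p<0.01

p-value bracket: p<0.01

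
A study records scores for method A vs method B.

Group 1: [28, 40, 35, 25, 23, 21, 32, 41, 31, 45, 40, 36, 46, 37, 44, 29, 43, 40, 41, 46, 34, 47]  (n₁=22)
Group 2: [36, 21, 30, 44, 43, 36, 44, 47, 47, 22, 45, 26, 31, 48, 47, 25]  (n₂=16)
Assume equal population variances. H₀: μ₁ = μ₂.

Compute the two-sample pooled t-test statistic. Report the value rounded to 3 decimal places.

test statistic = -0.159

x̄₁=36.545, s₁=7.812, n₁=22
x̄₂=37.000, s₂=9.839, n₂=16
s_p² = [21·7.812² + 15·9.839²]/36 = 75.9293
SE = √(s_p²·(1/22+1/16)) = 2.8630
t = (36.545−37.000)/2.8630 = -0.1588
df = 36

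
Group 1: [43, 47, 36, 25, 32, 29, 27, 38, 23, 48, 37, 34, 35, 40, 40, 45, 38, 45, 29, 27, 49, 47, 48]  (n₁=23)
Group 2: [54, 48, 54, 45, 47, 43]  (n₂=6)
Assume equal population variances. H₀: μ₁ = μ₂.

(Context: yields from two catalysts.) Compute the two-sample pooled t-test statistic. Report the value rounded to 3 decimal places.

x̄₁=37.478, s₁=8.179, n₁=23
x̄₂=48.500, s₂=4.593, n₂=6
s_p² = [22·8.179² + 5·4.593²]/27 = 58.4163
SE = √(s_p²·(1/23+1/6)) = 3.5037
t = (37.478−48.500)/3.5037 = -3.1457
df = 27

test statistic = -3.146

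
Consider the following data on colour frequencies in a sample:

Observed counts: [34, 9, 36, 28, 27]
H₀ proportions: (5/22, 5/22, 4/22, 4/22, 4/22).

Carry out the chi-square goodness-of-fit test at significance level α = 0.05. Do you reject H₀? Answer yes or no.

reject H₀: yes

n = 134; E_i = n·p_i = [30.45, 30.45, 24.36, 24.36, 24.36]
χ² = (34−30.45)²/30.45 + (9−30.45)²/30.45 + (36−24.36)²/24.36 + (28−24.36)²/24.36 + (27−24.36)²/24.36 = 21.9127
df = 4
p-value (upper-tail) = 0.00021
At α=0.05: p < α → reject H₀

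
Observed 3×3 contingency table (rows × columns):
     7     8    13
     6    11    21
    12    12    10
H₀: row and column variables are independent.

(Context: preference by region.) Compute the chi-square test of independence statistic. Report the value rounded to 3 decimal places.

Row totals [28, 38, 34], col totals [25, 31, 44], n=100
χ² = (7−7.00)²/7.00 + (8−8.68)²/8.68 + (13−12.32)²/12.32 + (6−9.50)²/9.50 + (11−11.78)²/11.78 + (21−16.72)²/16.72 + (12−8.50)²/8.50 + (12−10.54)²/10.54 + (10−14.96)²/14.96 = 5.8154
df = 4

test statistic = 5.815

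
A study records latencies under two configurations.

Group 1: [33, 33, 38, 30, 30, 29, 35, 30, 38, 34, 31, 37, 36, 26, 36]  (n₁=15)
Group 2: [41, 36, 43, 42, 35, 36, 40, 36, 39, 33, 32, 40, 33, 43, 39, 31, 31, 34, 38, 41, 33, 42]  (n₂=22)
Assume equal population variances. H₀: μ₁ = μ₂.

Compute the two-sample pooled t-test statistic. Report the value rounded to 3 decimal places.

test statistic = -3.170

x̄₁=33.067, s₁=3.634, n₁=15
x̄₂=37.182, s₂=4.031, n₂=22
s_p² = [14·3.634² + 21·4.031²]/35 = 15.0345
SE = √(s_p²·(1/15+1/22)) = 1.2983
t = (33.067−37.182)/1.2983 = -3.1696
df = 35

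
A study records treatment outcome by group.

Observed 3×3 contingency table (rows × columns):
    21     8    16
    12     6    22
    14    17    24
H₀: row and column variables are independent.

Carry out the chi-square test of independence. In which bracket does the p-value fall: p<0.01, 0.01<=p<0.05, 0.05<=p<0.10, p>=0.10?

p-value bracket: 0.05<=p<0.10

Row totals [45, 40, 55], col totals [47, 31, 62], n=140
χ² = (21−15.11)²/15.11 + (8−9.96)²/9.96 + (16−19.93)²/19.93 + (12−13.43)²/13.43 + (6−8.86)²/8.86 + (22−17.71)²/17.71 + (14−18.46)²/18.46 + (17−12.18)²/12.18 + (24−24.36)²/24.36 = 8.5642
df = 4
p-value (upper-tail) = 0.07297
→ bracket: 0.05<=p<0.10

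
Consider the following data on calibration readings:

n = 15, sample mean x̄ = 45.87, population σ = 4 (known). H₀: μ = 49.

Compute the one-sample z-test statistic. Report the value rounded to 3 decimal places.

SE = σ/√n = 4/√15 = 1.0328
z = (x̄−μ₀)/SE = (45.87−49)/1.0328 = -3.0306

test statistic = -3.031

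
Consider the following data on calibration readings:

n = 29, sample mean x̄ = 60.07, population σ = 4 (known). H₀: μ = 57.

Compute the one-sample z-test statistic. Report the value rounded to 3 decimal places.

SE = σ/√n = 4/√29 = 0.7428
z = (x̄−μ₀)/SE = (60.07−57)/0.7428 = 4.1331

test statistic = 4.133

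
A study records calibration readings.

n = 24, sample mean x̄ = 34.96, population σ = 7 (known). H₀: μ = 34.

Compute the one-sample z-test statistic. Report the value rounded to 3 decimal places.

SE = σ/√n = 7/√24 = 1.4289
z = (x̄−μ₀)/SE = (34.96−34)/1.4289 = 0.6719

test statistic = 0.672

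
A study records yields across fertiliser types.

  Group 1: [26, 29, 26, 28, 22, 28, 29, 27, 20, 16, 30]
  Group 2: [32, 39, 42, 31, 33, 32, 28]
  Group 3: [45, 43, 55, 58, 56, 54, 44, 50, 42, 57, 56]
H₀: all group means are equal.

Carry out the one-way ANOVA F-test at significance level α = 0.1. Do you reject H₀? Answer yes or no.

reject H₀: yes

Group means [25.55, 33.86, 50.91], grand mean 37.172
SSB = Σnᵢ(x̄ᵢ−x̄)² = 3639.644; SSW = ΣΣ(x−x̄ᵢ)² = 726.494
MSB = 3639.644/2 = 1819.8222; MSW = 726.494/26 = 27.9421
F = MSB/MSW = 65.1284
df = (2, 26)
p-value (upper-tail) = 0.00000
At α=0.1: p < α → reject H₀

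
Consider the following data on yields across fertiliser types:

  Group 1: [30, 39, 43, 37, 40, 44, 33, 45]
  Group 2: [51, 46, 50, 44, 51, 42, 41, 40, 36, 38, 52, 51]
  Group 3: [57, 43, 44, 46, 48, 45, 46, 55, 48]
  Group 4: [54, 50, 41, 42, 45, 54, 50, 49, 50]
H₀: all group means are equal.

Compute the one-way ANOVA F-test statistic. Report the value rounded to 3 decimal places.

test statistic = 5.844

Group means [38.88, 45.17, 48.00, 48.33], grand mean 45.263
SSB = Σnᵢ(x̄ᵢ−x̄)² = 478.827; SSW = ΣΣ(x−x̄ᵢ)² = 928.542
MSB = 478.827/3 = 159.6089; MSW = 928.542/34 = 27.3100
F = MSB/MSW = 5.8443
df = (3, 34)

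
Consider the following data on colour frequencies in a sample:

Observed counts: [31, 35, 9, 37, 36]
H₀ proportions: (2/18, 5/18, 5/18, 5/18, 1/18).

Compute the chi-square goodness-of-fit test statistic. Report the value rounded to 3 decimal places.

test statistic = 133.128

n = 148; E_i = n·p_i = [16.44, 41.11, 41.11, 41.11, 8.22]
χ² = (31−16.44)²/16.44 + (35−41.11)²/41.11 + (9−41.11)²/41.11 + (37−41.11)²/41.11 + (36−8.22)²/8.22 = 133.1284
df = 4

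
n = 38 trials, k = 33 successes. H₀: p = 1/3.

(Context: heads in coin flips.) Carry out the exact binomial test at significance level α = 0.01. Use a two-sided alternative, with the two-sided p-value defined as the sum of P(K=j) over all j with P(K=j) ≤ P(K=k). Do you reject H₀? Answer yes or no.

Exact binomial: n=38, k=33, p₀=1/3=0.3333
P(X=j) = C(n,j)·p₀^j·(1−p₀)^(n−j); p = Σ P(X=j) over j with P(X=j) ≤ P(X=33)
p-value (two-sided) = 0.00000
At α=0.01: p < α → reject H₀

reject H₀: yes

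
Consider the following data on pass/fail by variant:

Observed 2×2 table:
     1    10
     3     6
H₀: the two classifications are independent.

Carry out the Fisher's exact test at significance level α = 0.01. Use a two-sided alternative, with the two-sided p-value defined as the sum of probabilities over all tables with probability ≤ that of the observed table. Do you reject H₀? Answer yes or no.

Margins: r₁=11, r₂=9, c₁=4, c₂=16, n=20
p_obs = C(11,1)·C(9,3)/C(20,4); sum pmf over tables with pmf ≤ p_obs
p-value (two-sided) = 0.28483
At α=0.01: p ≥ α → fail to reject H₀

reject H₀: no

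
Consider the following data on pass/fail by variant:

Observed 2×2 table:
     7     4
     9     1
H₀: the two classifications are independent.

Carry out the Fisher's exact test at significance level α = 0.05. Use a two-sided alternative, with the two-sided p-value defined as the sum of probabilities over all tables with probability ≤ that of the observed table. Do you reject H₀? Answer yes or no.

Margins: r₁=11, r₂=10, c₁=16, c₂=5, n=21
p_obs = C(11,7)·C(10,9)/C(21,16); sum pmf over tables with pmf ≤ p_obs
p-value (two-sided) = 0.31078
At α=0.05: p ≥ α → fail to reject H₀

reject H₀: no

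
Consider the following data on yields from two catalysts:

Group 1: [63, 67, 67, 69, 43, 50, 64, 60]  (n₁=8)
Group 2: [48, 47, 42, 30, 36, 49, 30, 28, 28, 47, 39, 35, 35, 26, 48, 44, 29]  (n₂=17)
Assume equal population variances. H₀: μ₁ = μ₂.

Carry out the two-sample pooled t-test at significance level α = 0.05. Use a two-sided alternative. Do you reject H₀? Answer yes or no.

x̄₁=60.375, s₁=9.195, n₁=8
x̄₂=37.706, s₂=8.327, n₂=17
s_p² = [7·9.195² + 16·8.327²]/23 = 73.9741
SE = √(s_p²·(1/8+1/17)) = 3.6876
t = (60.375−37.706)/3.6876 = 6.1474
df = 23
p-value (two-sided) = 0.00000
At α=0.05: p < α → reject H₀

reject H₀: yes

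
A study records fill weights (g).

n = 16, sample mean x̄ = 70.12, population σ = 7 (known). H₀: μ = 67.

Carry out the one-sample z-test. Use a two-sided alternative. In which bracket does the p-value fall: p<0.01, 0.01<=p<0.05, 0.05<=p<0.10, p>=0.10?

SE = σ/√n = 7/√16 = 1.7500
z = (x̄−μ₀)/SE = (70.12−67)/1.7500 = 1.7829
p-value (two-sided) = 0.07461
→ bracket: 0.05<=p<0.10

p-value bracket: 0.05<=p<0.10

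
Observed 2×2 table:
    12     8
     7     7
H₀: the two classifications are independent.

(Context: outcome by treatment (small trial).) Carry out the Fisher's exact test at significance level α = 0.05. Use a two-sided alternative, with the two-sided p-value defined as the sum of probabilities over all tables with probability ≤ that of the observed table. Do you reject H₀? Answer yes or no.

Margins: r₁=20, r₂=14, c₁=19, c₂=15, n=34
p_obs = C(20,12)·C(14,7)/C(34,19); sum pmf over tables with pmf ≤ p_obs
p-value (two-sided) = 0.72824
At α=0.05: p ≥ α → fail to reject H₀

reject H₀: no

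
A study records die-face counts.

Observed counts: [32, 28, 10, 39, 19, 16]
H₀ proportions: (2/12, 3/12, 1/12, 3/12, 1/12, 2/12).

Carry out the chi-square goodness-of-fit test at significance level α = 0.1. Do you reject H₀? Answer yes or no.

reject H₀: yes

n = 144; E_i = n·p_i = [24.00, 36.00, 12.00, 36.00, 12.00, 24.00]
χ² = (32−24.00)²/24.00 + (28−36.00)²/36.00 + (10−12.00)²/12.00 + (39−36.00)²/36.00 + (19−12.00)²/12.00 + (16−24.00)²/24.00 = 11.7778
df = 5
p-value (upper-tail) = 0.03796
At α=0.1: p < α → reject H₀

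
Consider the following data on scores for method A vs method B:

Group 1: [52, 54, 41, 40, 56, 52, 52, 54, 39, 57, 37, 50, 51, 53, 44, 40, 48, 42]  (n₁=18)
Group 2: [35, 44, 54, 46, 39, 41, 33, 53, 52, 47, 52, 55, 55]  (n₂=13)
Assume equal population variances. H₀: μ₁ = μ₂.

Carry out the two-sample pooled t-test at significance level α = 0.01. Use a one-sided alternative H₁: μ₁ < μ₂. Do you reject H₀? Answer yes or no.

reject H₀: no

x̄₁=47.889, s₁=6.570, n₁=18
x̄₂=46.615, s₂=7.698, n₂=13
s_p² = [17·6.570² + 12·7.698²]/29 = 49.8226
SE = √(s_p²·(1/18+1/13)) = 2.5691
t = (47.889−46.615)/2.5691 = 0.4957
df = 29
p-value (one-sided, H₁ less) = 0.68808
At α=0.01: p ≥ α → fail to reject H₀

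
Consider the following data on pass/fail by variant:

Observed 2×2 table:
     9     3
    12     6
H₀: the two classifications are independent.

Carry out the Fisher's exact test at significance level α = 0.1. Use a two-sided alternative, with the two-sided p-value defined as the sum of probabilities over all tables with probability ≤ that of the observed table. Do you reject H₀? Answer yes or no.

Margins: r₁=12, r₂=18, c₁=21, c₂=9, n=30
p_obs = C(12,9)·C(18,12)/C(30,21); sum pmf over tables with pmf ≤ p_obs
p-value (two-sided) = 0.70356
At α=0.1: p ≥ α → fail to reject H₀

reject H₀: no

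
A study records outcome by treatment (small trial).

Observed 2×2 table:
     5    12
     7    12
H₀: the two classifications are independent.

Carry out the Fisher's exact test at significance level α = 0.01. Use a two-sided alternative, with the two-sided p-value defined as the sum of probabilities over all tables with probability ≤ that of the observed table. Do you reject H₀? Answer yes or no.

reject H₀: no

Margins: r₁=17, r₂=19, c₁=12, c₂=24, n=36
p_obs = C(17,5)·C(19,7)/C(36,12); sum pmf over tables with pmf ≤ p_obs
p-value (two-sided) = 0.73173
At α=0.01: p ≥ α → fail to reject H₀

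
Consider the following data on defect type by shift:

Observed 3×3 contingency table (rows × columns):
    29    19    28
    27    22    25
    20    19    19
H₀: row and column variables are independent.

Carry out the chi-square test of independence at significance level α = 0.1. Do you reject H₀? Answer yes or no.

Row totals [76, 74, 58], col totals [76, 60, 72], n=208
χ² = (29−27.77)²/27.77 + (19−21.92)²/21.92 + (28−26.31)²/26.31 + (27−27.04)²/27.04 + (22−21.35)²/21.35 + (25−25.62)²/25.62 + (20−21.19)²/21.19 + (19−16.73)²/16.73 + (19−20.08)²/20.08 = 1.0206
df = 4
p-value (upper-tail) = 0.90665
At α=0.1: p ≥ α → fail to reject H₀

reject H₀: no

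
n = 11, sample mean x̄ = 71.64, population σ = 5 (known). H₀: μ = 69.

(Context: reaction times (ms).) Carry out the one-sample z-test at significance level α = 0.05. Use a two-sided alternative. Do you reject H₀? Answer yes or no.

SE = σ/√n = 5/√11 = 1.5076
z = (x̄−μ₀)/SE = (71.64−69)/1.5076 = 1.7512
p-value (two-sided) = 0.07992
At α=0.05: p ≥ α → fail to reject H₀

reject H₀: no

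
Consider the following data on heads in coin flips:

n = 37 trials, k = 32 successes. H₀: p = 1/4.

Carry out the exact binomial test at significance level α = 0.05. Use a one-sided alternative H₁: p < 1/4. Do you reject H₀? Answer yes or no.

Exact binomial: n=37, k=32, p₀=1/4=0.2500
P(X≤32) from Σ C(n,i)·p₀^i·(1−p₀)^(n−i)
p-value (one-sided, H₁ less) = 1.00000
At α=0.05: p ≥ α → fail to reject H₀

reject H₀: no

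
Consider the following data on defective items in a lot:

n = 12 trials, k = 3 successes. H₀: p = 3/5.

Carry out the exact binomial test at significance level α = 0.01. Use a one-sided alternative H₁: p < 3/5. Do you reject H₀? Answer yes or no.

Exact binomial: n=12, k=3, p₀=3/5=0.6000
P(X≤3) from Σ C(n,i)·p₀^i·(1−p₀)^(n−i)
p-value (one-sided, H₁ less) = 0.01527
At α=0.01: p ≥ α → fail to reject H₀

reject H₀: no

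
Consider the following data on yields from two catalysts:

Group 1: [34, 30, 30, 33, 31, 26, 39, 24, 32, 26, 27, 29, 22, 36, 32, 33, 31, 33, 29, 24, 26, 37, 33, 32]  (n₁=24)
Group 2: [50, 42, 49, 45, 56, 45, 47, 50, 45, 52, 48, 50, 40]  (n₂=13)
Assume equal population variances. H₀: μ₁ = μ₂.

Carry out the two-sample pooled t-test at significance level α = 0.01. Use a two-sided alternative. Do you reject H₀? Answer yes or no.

x̄₁=30.375, s₁=4.292, n₁=24
x̄₂=47.615, s₂=4.273, n₂=13
s_p² = [23·4.292² + 12·4.273²]/35 = 18.3629
SE = √(s_p²·(1/24+1/13)) = 1.4757
t = (30.375−47.615)/1.4757 = -11.6830
df = 35
p-value (two-sided) = 0.00000
At α=0.01: p < α → reject H₀

reject H₀: yes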